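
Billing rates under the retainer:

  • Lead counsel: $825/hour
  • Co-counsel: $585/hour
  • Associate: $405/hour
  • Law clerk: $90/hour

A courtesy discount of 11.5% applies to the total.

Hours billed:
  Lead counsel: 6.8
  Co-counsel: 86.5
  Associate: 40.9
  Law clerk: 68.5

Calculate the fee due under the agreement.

Lead counsel: 6.8 × $825 = $5,610.00
Co-counsel: 86.5 × $585 = $50,602.50
Associate: 40.9 × $405 = $16,564.50
Law clerk: 68.5 × $90 = $6,165.00
Subtotal: $78,942.00
Less 11.5% discount: −$9,078.33
Total: $78,942.00 − $9,078.33 = $69,863.67

$69,863.67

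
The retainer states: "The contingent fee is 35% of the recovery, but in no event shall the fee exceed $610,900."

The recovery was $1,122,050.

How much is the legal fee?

35% of $1,122,050 = $392,717.50
That is under the $610,900 cap.

$392,717.50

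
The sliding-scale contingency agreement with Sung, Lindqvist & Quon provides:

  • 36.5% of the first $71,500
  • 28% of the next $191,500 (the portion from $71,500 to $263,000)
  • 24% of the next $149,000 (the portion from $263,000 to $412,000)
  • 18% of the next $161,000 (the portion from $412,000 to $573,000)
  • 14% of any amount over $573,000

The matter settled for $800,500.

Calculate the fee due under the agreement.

$176,307.50

First $71,500 at 36.5% = $26,097.50
Next $191,500 at 28% = $53,620.00
Next $149,000 at 24% = $35,760.00
Next $161,000 at 18% = $28,980.00
Remaining $227,500 at 14% = $31,850.00
Fee: $26,097.50 + $53,620.00 + $35,760.00 + $28,980.00 + $31,850.00 = $176,307.50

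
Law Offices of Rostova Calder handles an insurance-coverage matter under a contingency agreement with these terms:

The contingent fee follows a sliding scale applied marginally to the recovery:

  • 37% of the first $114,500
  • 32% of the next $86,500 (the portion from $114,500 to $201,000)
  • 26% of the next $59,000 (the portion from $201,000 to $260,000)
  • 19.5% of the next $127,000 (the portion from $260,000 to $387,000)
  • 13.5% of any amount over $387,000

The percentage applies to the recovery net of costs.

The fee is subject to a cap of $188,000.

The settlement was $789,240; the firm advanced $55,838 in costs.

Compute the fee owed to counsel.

$156,914.27

Fee base (net of costs): $789,240 − $55,838 = $733,402
First $114,500 at 37% = $42,365.00
Next $86,500 at 32% = $27,680.00
Next $59,000 at 26% = $15,340.00
Next $127,000 at 19.5% = $24,765.00
Remaining $346,402 at 13.5% = $46,764.27
Fee: $42,365.00 + $27,680.00 + $15,340.00 + $24,765.00 + $46,764.27 = $156,914.27
$156,914.27 is under the $188,000 cap.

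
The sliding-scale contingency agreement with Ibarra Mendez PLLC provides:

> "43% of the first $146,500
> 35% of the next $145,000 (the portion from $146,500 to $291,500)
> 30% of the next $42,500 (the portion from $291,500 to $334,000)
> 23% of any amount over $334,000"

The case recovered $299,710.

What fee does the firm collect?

First $146,500 at 43% = $62,995.00
Next $145,000 at 35% = $50,750.00
Remaining $8,210 at 30% = $2,463.00
Fee: $62,995.00 + $50,750.00 + $2,463.00 = $116,208.00

$116,208.00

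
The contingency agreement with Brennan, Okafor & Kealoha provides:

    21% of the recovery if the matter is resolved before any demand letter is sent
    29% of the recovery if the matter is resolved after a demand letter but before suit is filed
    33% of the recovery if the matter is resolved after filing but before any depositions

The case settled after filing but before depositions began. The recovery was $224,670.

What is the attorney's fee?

$74,141.10

The matter settled after filing but before depositions began, so the 33% rate applies.
$224,670 × 33% = $74,141.10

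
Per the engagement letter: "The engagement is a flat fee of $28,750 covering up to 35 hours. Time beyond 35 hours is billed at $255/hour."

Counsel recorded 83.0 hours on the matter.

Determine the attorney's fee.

Flat fee: $28,750.00
Excess hours: 83.0 − 35 = 48.0
Overrun: 48.0 × $255 = $12,240.00
Total: $28,750.00 + $12,240.00 = $40,990.00

$40,990.00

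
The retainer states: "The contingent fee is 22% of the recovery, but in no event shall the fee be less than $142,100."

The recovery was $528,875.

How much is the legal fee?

$142,100.00

22% of $528,875 = $116,352.50
That is below the $142,100 minimum, so the minimum applies.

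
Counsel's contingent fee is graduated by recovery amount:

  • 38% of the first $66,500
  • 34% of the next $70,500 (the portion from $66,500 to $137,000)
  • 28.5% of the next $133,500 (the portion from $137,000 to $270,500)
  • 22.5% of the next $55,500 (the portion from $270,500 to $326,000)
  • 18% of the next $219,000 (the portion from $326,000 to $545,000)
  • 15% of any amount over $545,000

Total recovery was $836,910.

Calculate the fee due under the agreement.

$182,981.50

First $66,500 at 38% = $25,270.00
Next $70,500 at 34% = $23,970.00
Next $133,500 at 28.5% = $38,047.50
Next $55,500 at 22.5% = $12,487.50
Next $219,000 at 18% = $39,420.00
Remaining $291,910 at 15% = $43,786.50
Fee: $25,270.00 + $23,970.00 + $38,047.50 + $12,487.50 + $39,420.00 + $43,786.50 = $182,981.50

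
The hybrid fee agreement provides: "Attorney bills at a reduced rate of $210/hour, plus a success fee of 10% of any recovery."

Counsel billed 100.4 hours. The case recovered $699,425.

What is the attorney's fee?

$91,026.50

Hourly: 100.4 × $210 = $21,084.00
Success fee: 10% of $699,425 = $69,942.50
Total: $21,084.00 + $69,942.50 = $91,026.50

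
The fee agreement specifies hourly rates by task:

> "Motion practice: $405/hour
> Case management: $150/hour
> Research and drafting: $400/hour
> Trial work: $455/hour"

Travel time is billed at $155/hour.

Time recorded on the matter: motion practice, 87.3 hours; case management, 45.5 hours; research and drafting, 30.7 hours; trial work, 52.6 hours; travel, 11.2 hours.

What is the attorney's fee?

$80,130.50

Motion practice: 87.3 × $405 = $35,356.50
Case management: 45.5 × $150 = $6,825.00
Research and drafting: 30.7 × $400 = $12,280.00
Trial work: 52.6 × $455 = $23,933.00
Subtotal: $35,356.50 + $6,825.00 + $12,280.00 + $23,933.00 = $78,394.50
Travel: 11.2 × $155 = $1,736.00
Total: $78,394.50 + $1,736.00 = $80,130.50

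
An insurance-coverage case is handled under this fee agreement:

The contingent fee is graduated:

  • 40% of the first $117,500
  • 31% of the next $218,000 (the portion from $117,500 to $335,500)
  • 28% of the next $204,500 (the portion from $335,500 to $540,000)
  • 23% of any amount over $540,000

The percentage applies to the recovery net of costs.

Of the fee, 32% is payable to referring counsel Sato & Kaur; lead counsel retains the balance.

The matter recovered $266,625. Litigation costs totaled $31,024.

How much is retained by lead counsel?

$56,855.69

Fee base (net of costs): $266,625 − $31,024 = $235,601
First $117,500 at 40% = $47,000.00
Remaining $118,101 at 31% = $36,611.31
Fee: $47,000.00 + $36,611.31 = $83,611.31
Referral share: 32% of $83,611.31 = $26,755.62; lead counsel retains $83,611.31 − $26,755.62 = $56,855.69.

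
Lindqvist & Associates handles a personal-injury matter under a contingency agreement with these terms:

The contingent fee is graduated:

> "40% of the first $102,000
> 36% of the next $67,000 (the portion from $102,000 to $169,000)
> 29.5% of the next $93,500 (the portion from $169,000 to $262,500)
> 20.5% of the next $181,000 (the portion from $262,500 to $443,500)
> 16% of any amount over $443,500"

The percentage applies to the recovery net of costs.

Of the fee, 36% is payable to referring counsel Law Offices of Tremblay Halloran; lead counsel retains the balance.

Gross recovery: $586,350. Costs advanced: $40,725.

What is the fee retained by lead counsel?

Fee base (net of costs): $586,350 − $40,725 = $545,625
First $102,000 at 40% = $40,800.00
Next $67,000 at 36% = $24,120.00
Next $93,500 at 29.5% = $27,582.50
Next $181,000 at 20.5% = $37,105.00
Remaining $102,125 at 16% = $16,340.00
Fee: $40,800.00 + $24,120.00 + $27,582.50 + $37,105.00 + $16,340.00 = $145,947.50
Referral share: 36% of $145,947.50 = $52,541.10; lead counsel retains $145,947.50 − $52,541.10 = $93,406.40.

$93,406.40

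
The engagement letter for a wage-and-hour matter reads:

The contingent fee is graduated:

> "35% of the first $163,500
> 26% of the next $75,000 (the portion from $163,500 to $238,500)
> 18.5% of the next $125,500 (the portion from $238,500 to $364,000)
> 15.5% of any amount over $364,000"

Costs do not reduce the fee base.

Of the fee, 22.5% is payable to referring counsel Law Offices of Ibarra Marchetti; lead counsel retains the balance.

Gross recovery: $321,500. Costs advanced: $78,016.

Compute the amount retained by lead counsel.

Fee base is the gross recovery, $321,500; costs are reimbursed separately.
First $163,500 at 35% = $57,225.00
Next $75,000 at 26% = $19,500.00
Remaining $83,000 at 18.5% = $15,355.00
Fee: $57,225.00 + $19,500.00 + $15,355.00 = $92,080.00
Referral share: 22.5% of $92,080.00 = $20,718.00; lead counsel retains $92,080.00 − $20,718.00 = $71,362.00.

$71,362.00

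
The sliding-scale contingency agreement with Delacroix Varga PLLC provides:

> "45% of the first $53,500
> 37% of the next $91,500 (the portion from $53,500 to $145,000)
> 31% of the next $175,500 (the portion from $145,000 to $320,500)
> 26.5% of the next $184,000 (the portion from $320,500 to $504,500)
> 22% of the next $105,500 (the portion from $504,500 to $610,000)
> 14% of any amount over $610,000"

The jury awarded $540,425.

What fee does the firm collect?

$168,998.50

First $53,500 at 45% = $24,075.00
Next $91,500 at 37% = $33,855.00
Next $175,500 at 31% = $54,405.00
Next $184,000 at 26.5% = $48,760.00
Remaining $35,925 at 22% = $7,903.50
Fee: $24,075.00 + $33,855.00 + $54,405.00 + $48,760.00 + $7,903.50 = $168,998.50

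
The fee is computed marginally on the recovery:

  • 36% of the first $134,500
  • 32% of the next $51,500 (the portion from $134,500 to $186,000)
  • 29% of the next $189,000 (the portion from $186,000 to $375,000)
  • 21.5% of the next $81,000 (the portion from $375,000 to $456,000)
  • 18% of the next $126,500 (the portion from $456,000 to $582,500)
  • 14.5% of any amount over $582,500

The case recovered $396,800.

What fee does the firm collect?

First $134,500 at 36% = $48,420.00
Next $51,500 at 32% = $16,480.00
Next $189,000 at 29% = $54,810.00
Remaining $21,800 at 21.5% = $4,687.00
Fee: $48,420.00 + $16,480.00 + $54,810.00 + $4,687.00 = $124,397.00

$124,397.00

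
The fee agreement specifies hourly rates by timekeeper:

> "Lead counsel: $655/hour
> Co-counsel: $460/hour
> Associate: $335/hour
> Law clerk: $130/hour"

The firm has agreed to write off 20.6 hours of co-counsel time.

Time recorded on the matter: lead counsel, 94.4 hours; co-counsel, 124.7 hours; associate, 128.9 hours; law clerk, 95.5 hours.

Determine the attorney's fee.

$165,314.50

Lead counsel: 94.4 × $655 = $61,832.00
Co-counsel: 124.7 × $460 = $57,362.00
Associate: 128.9 × $335 = $43,181.50
Law clerk: 95.5 × $130 = $12,415.00
Subtotal: $174,790.50
Write-off: 20.6 × $460 = $9,476.00
Total: $174,790.50 − $9,476.00 = $165,314.50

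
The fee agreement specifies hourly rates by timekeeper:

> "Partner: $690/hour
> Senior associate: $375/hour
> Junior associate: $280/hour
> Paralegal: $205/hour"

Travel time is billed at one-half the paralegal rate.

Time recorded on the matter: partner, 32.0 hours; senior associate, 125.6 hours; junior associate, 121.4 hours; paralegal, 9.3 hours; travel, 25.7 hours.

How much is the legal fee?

$107,712.75

Partner: 32.0 × $690 = $22,080.00
Senior associate: 125.6 × $375 = $47,100.00
Junior associate: 121.4 × $280 = $33,992.00
Paralegal: 9.3 × $205 = $1,906.50
Subtotal: $22,080.00 + $47,100.00 + $33,992.00 + $1,906.50 = $105,078.50
Travel: 25.7 × ($205 ÷ 2) = 25.7 × $102.50 = $2,634.25
Total: $105,078.50 + $2,634.25 = $107,712.75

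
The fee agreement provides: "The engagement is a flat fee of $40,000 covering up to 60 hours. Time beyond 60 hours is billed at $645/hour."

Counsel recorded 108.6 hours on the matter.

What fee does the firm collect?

$71,347.00

Flat fee: $40,000.00
Excess hours: 108.6 − 60 = 48.6
Overrun: 48.6 × $645 = $31,347.00
Total: $40,000.00 + $31,347.00 = $71,347.00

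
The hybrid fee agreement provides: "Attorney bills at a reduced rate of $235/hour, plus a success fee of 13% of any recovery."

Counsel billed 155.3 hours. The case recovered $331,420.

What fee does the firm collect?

$79,580.10

Hourly: 155.3 × $235 = $36,495.50
Success fee: 13% of $331,420 = $43,084.60
Total: $36,495.50 + $43,084.60 = $79,580.10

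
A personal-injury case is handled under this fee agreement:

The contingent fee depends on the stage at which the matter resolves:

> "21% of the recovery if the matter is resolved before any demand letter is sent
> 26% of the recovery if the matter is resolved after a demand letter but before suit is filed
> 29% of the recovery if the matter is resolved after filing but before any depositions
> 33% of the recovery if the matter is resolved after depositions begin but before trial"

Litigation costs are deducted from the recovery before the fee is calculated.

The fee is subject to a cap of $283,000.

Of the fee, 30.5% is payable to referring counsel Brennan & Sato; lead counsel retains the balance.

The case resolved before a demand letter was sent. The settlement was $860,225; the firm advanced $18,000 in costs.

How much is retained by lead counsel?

Fee base (net of costs): $860,225 − $18,000 = $842,225
The matter resolved before a demand letter was sent, so the 21% rate applies.
$842,225 × 21% = $176,867.25
$176,867.25 is under the $283,000 cap.
Referral share: 30.5% of $176,867.25 = $53,944.51; lead counsel retains $176,867.25 − $53,944.51 = $122,922.74.

$122,922.74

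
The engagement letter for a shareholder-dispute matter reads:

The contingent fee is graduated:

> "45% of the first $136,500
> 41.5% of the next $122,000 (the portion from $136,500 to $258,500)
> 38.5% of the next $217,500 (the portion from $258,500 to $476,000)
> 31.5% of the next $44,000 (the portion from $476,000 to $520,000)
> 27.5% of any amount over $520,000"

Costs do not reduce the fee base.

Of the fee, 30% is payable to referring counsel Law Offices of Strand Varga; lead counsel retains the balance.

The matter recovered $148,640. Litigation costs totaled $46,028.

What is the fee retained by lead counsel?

$46,524.17

Fee base is the gross recovery, $148,640; costs are reimbursed separately.
First $136,500 at 45% = $61,425.00
Remaining $12,140 at 41.5% = $5,038.10
Fee: $61,425.00 + $5,038.10 = $66,463.10
Referral share: 30% of $66,463.10 = $19,938.93; lead counsel retains $66,463.10 − $19,938.93 = $46,524.17.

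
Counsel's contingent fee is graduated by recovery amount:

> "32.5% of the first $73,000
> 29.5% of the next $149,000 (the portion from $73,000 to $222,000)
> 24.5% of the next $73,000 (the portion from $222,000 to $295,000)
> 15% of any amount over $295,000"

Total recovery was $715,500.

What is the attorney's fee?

$148,640.00

First $73,000 at 32.5% = $23,725.00
Next $149,000 at 29.5% = $43,955.00
Next $73,000 at 24.5% = $17,885.00
Remaining $420,500 at 15% = $63,075.00
Fee: $23,725.00 + $43,955.00 + $17,885.00 + $63,075.00 = $148,640.00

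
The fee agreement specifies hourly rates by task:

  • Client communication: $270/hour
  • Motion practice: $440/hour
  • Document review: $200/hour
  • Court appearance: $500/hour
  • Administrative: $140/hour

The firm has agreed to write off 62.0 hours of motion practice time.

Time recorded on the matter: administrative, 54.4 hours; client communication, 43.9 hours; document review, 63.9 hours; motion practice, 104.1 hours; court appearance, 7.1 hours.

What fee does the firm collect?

$54,323.00

Client communication: 43.9 × $270 = $11,853.00
Motion practice: 104.1 × $440 = $45,804.00
Document review: 63.9 × $200 = $12,780.00
Court appearance: 7.1 × $500 = $3,550.00
Administrative: 54.4 × $140 = $7,616.00
Subtotal: $81,603.00
Write-off: 62.0 × $440 = $27,280.00
Total: $81,603.00 − $27,280.00 = $54,323.00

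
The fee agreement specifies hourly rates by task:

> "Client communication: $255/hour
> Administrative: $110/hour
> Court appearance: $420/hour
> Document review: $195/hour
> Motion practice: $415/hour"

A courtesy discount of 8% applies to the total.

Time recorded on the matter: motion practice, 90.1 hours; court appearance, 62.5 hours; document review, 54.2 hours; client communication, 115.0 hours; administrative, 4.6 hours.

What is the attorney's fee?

$95,718.18

Client communication: 115.0 × $255 = $29,325.00
Administrative: 4.6 × $110 = $506.00
Court appearance: 62.5 × $420 = $26,250.00
Document review: 54.2 × $195 = $10,569.00
Motion practice: 90.1 × $415 = $37,391.50
Subtotal: $104,041.50
Less 8% discount: −$8,323.32
Total: $104,041.50 − $8,323.32 = $95,718.18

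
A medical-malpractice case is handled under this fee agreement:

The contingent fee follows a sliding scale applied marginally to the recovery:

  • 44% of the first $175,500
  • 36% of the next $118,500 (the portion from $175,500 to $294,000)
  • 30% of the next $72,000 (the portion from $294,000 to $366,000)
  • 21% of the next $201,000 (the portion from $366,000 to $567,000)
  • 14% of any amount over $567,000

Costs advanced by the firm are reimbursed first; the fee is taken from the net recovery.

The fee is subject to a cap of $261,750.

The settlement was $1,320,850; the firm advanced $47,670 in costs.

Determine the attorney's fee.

$261,750.00

Fee base (net of costs): $1,320,850 − $47,670 = $1,273,180
First $175,500 at 44% = $77,220.00
Next $118,500 at 36% = $42,660.00
Next $72,000 at 30% = $21,600.00
Next $201,000 at 21% = $42,210.00
Remaining $706,180 at 14% = $98,865.20
Fee: $77,220.00 + $42,660.00 + $21,600.00 + $42,210.00 + $98,865.20 = $282,555.20
$282,555.20 exceeds the $261,750 cap, so the fee is capped at $261,750.00.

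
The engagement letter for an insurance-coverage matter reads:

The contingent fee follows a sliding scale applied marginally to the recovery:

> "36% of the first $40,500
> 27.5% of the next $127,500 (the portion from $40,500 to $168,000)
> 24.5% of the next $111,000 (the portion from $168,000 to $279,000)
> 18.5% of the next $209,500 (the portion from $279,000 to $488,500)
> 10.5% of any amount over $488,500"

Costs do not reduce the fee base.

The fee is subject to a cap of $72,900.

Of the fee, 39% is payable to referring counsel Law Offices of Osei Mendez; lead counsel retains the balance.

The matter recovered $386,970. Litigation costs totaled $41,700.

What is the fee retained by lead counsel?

Fee base is the gross recovery, $386,970; costs are reimbursed separately.
First $40,500 at 36% = $14,580.00
Next $127,500 at 27.5% = $35,062.50
Next $111,000 at 24.5% = $27,195.00
Remaining $107,970 at 18.5% = $19,974.45
Fee: $14,580.00 + $35,062.50 + $27,195.00 + $19,974.45 = $96,811.95
$96,811.95 exceeds the $72,900 cap, so the fee is capped at $72,900.00.
Referral share: 39% of $72,900.00 = $28,431.00; lead counsel retains $72,900.00 − $28,431.00 = $44,469.00.

$44,469.00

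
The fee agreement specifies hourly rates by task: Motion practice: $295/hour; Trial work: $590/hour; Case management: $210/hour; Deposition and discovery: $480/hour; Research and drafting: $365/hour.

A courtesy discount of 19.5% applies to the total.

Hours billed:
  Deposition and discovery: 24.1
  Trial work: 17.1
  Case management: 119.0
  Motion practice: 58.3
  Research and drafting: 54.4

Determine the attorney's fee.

Motion practice: 58.3 × $295 = $17,198.50
Trial work: 17.1 × $590 = $10,089.00
Case management: 119.0 × $210 = $24,990.00
Deposition and discovery: 24.1 × $480 = $11,568.00
Research and drafting: 54.4 × $365 = $19,856.00
Subtotal: $83,701.50
Less 19.5% discount: −$16,321.79
Total: $83,701.50 − $16,321.79 = $67,379.71

$67,379.71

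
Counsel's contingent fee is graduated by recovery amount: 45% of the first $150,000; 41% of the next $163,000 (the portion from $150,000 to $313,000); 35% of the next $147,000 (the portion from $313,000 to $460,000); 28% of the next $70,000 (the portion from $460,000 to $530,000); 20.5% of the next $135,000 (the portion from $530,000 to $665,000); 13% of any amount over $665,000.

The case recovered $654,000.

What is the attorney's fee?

$230,800.00

First $150,000 at 45% = $67,500.00
Next $163,000 at 41% = $66,830.00
Next $147,000 at 35% = $51,450.00
Next $70,000 at 28% = $19,600.00
Remaining $124,000 at 20.5% = $25,420.00
Fee: $67,500.00 + $66,830.00 + $51,450.00 + $19,600.00 + $25,420.00 = $230,800.00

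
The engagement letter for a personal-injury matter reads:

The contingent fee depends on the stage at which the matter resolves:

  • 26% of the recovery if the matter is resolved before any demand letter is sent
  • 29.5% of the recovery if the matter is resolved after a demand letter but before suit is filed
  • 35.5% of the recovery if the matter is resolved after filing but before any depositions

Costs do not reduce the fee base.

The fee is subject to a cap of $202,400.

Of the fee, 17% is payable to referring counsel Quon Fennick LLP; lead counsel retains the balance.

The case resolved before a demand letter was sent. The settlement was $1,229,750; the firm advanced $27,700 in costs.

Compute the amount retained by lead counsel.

Fee base is the gross recovery, $1,229,750; costs are reimbursed separately.
The matter resolved before a demand letter was sent, so the 26% rate applies.
$1,229,750 × 26% = $319,735.00
$319,735.00 exceeds the $202,400 cap, so the fee is capped at $202,400.00.
Referral share: 17% of $202,400.00 = $34,408.00; lead counsel retains $202,400.00 − $34,408.00 = $167,992.00.

$167,992.00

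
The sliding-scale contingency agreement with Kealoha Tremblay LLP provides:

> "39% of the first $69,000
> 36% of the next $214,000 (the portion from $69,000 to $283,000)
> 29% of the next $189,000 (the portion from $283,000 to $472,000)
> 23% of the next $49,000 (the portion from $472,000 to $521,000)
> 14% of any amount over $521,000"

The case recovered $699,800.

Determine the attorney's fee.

First $69,000 at 39% = $26,910.00
Next $214,000 at 36% = $77,040.00
Next $189,000 at 29% = $54,810.00
Next $49,000 at 23% = $11,270.00
Remaining $178,800 at 14% = $25,032.00
Fee: $26,910.00 + $77,040.00 + $54,810.00 + $11,270.00 + $25,032.00 = $195,062.00

$195,062.00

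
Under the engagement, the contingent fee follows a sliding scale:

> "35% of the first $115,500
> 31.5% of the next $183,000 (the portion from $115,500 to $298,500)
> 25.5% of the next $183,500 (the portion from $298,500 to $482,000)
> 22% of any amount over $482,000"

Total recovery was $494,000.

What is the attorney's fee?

First $115,500 at 35% = $40,425.00
Next $183,000 at 31.5% = $57,645.00
Next $183,500 at 25.5% = $46,792.50
Remaining $12,000 at 22% = $2,640.00
Fee: $40,425.00 + $57,645.00 + $46,792.50 + $2,640.00 = $147,502.50

$147,502.50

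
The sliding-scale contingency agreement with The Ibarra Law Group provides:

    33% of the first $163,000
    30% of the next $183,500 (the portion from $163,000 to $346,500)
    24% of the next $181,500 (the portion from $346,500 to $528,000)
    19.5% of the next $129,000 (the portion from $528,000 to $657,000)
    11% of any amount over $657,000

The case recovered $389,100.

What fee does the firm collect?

First $163,000 at 33% = $53,790.00
Next $183,500 at 30% = $55,050.00
Remaining $42,600 at 24% = $10,224.00
Fee: $53,790.00 + $55,050.00 + $10,224.00 = $119,064.00

$119,064.00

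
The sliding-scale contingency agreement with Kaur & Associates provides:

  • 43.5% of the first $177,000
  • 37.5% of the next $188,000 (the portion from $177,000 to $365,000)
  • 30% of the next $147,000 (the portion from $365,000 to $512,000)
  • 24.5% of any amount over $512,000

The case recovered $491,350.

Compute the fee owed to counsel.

$185,400.00

First $177,000 at 43.5% = $76,995.00
Next $188,000 at 37.5% = $70,500.00
Remaining $126,350 at 30% = $37,905.00
Fee: $76,995.00 + $70,500.00 + $37,905.00 = $185,400.00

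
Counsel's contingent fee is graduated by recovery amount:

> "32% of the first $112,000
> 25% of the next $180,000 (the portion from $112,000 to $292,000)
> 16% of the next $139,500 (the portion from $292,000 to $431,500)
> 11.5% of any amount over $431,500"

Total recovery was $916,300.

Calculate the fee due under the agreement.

$158,912.00

First $112,000 at 32% = $35,840.00
Next $180,000 at 25% = $45,000.00
Next $139,500 at 16% = $22,320.00
Remaining $484,800 at 11.5% = $55,752.00
Fee: $35,840.00 + $45,000.00 + $22,320.00 + $55,752.00 = $158,912.00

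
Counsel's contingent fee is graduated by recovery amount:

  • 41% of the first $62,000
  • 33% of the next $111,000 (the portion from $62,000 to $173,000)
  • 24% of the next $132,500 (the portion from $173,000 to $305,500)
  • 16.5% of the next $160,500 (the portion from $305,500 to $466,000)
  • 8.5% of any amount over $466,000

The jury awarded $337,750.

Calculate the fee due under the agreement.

First $62,000 at 41% = $25,420.00
Next $111,000 at 33% = $36,630.00
Next $132,500 at 24% = $31,800.00
Remaining $32,250 at 16.5% = $5,321.25
Fee: $25,420.00 + $36,630.00 + $31,800.00 + $5,321.25 = $99,171.25

$99,171.25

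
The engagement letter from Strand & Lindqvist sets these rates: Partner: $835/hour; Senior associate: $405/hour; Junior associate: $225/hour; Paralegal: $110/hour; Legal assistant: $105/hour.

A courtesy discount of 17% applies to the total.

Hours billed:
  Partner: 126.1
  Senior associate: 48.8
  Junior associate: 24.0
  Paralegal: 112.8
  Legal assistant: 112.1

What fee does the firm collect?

$128,347.88

Partner: 126.1 × $835 = $105,293.50
Senior associate: 48.8 × $405 = $19,764.00
Junior associate: 24.0 × $225 = $5,400.00
Paralegal: 112.8 × $110 = $12,408.00
Legal assistant: 112.1 × $105 = $11,770.50
Subtotal: $154,636.00
Less 17% discount: −$26,288.12
Total: $154,636.00 − $26,288.12 = $128,347.88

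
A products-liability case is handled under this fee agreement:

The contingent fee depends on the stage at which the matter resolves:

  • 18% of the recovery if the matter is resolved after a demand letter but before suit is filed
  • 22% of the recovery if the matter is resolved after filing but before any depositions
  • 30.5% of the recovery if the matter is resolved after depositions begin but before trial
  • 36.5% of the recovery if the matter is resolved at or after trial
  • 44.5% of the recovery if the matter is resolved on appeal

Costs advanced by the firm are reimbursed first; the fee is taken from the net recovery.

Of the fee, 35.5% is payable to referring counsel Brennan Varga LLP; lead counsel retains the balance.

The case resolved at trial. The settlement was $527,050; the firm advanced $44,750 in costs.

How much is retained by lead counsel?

Fee base (net of costs): $527,050 − $44,750 = $482,300
The matter resolved at trial, so the 36.5% rate applies.
$482,300 × 36.5% = $176,039.50
Referral share: 35.5% of $176,039.50 = $62,494.02; lead counsel retains $176,039.50 − $62,494.02 = $113,545.48.

$113,545.48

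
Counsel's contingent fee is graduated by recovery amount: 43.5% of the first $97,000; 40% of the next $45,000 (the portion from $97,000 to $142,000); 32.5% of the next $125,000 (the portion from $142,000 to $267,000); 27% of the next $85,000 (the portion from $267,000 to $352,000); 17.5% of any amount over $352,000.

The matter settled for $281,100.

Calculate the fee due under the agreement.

$104,627.00

First $97,000 at 43.5% = $42,195.00
Next $45,000 at 40% = $18,000.00
Next $125,000 at 32.5% = $40,625.00
Remaining $14,100 at 27% = $3,807.00
Fee: $42,195.00 + $18,000.00 + $40,625.00 + $3,807.00 = $104,627.00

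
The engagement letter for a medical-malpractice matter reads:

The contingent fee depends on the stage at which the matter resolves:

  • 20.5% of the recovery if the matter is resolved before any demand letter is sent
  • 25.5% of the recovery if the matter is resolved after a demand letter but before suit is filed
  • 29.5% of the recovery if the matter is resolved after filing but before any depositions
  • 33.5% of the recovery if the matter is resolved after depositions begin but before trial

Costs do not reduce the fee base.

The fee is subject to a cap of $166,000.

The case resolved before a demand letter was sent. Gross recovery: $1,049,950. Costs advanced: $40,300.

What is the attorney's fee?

$166,000.00

Fee base is the gross recovery, $1,049,950; costs are reimbursed separately.
The matter resolved before a demand letter was sent, so the 20.5% rate applies.
$1,049,950 × 20.5% = $215,239.75
$215,239.75 exceeds the $166,000 cap, so the fee is capped at $166,000.00.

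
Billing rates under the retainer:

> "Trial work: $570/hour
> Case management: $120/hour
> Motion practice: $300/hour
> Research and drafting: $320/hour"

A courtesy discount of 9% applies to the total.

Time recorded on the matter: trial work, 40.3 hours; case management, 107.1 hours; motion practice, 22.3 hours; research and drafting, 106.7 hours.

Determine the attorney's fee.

$69,757.87

Trial work: 40.3 × $570 = $22,971.00
Case management: 107.1 × $120 = $12,852.00
Motion practice: 22.3 × $300 = $6,690.00
Research and drafting: 106.7 × $320 = $34,144.00
Subtotal: $76,657.00
Less 9% discount: −$6,899.13
Total: $76,657.00 − $6,899.13 = $69,757.87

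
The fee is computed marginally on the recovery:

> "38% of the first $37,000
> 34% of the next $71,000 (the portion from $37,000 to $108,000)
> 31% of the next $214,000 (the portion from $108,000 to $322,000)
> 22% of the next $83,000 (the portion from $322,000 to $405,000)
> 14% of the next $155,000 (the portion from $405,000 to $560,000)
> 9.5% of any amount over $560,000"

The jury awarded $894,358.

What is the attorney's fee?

$176,264.01

First $37,000 at 38% = $14,060.00
Next $71,000 at 34% = $24,140.00
Next $214,000 at 31% = $66,340.00
Next $83,000 at 22% = $18,260.00
Next $155,000 at 14% = $21,700.00
Remaining $334,358 at 9.5% = $31,764.01
Fee: $14,060.00 + $24,140.00 + $66,340.00 + $18,260.00 + $21,700.00 + $31,764.01 = $176,264.01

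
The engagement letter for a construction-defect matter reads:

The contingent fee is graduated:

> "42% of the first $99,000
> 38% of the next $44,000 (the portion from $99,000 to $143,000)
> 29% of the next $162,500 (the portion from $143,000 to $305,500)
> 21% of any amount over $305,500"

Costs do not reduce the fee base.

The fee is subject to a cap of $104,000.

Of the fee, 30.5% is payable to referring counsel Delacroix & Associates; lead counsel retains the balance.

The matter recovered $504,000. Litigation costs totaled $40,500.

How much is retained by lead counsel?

Fee base is the gross recovery, $504,000; costs are reimbursed separately.
First $99,000 at 42% = $41,580.00
Next $44,000 at 38% = $16,720.00
Next $162,500 at 29% = $47,125.00
Remaining $198,500 at 21% = $41,685.00
Fee: $41,580.00 + $16,720.00 + $47,125.00 + $41,685.00 = $147,110.00
$147,110.00 exceeds the $104,000 cap, so the fee is capped at $104,000.00.
Referral share: 30.5% of $104,000.00 = $31,720.00; lead counsel retains $104,000.00 − $31,720.00 = $72,280.00.

$72,280.00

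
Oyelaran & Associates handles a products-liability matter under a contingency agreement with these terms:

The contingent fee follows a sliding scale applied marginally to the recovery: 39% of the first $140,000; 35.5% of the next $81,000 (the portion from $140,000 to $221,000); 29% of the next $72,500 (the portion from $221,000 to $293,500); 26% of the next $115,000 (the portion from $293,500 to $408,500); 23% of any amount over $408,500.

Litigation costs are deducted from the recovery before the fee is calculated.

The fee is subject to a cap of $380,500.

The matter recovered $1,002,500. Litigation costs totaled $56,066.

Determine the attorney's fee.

$258,004.82

Fee base (net of costs): $1,002,500 − $56,066 = $946,434
First $140,000 at 39% = $54,600.00
Next $81,000 at 35.5% = $28,755.00
Next $72,500 at 29% = $21,025.00
Next $115,000 at 26% = $29,900.00
Remaining $537,934 at 23% = $123,724.82
Fee: $54,600.00 + $28,755.00 + $21,025.00 + $29,900.00 + $123,724.82 = $258,004.82
$258,004.82 is under the $380,500 cap.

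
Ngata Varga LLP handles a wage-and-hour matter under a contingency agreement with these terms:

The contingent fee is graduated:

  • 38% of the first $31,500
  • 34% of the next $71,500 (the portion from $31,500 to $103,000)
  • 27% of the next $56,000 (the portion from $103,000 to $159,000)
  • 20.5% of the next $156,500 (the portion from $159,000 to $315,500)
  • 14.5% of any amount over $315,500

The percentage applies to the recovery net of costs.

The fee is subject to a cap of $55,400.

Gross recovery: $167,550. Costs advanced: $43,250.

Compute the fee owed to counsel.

Fee base (net of costs): $167,550 − $43,250 = $124,300
First $31,500 at 38% = $11,970.00
Next $71,500 at 34% = $24,310.00
Remaining $21,300 at 27% = $5,751.00
Fee: $11,970.00 + $24,310.00 + $5,751.00 = $42,031.00
$42,031.00 is under the $55,400 cap.

$42,031.00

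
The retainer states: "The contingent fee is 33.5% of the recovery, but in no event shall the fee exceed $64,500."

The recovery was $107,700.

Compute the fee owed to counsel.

$36,079.50

33.5% of $107,700 = $36,079.50
That is under the $64,500 cap.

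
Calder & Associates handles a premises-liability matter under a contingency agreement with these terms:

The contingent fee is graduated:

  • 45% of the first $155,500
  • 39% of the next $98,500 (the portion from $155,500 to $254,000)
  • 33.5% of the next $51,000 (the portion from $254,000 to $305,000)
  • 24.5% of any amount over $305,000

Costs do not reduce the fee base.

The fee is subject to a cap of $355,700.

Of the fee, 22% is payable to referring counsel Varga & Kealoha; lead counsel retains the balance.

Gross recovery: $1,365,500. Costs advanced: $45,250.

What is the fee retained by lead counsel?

$277,446.00

Fee base is the gross recovery, $1,365,500; costs are reimbursed separately.
First $155,500 at 45% = $69,975.00
Next $98,500 at 39% = $38,415.00
Next $51,000 at 33.5% = $17,085.00
Remaining $1,060,500 at 24.5% = $259,822.50
Fee: $69,975.00 + $38,415.00 + $17,085.00 + $259,822.50 = $385,297.50
$385,297.50 exceeds the $355,700 cap, so the fee is capped at $355,700.00.
Referral share: 22% of $355,700.00 = $78,254.00; lead counsel retains $355,700.00 − $78,254.00 = $277,446.00.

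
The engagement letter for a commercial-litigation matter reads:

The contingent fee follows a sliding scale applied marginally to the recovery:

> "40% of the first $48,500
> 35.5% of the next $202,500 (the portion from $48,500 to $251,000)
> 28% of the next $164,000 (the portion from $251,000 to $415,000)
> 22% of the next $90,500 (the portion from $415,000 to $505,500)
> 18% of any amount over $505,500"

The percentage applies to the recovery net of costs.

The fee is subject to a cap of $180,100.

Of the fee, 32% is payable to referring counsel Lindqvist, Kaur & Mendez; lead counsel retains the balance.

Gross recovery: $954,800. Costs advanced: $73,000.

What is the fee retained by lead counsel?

Fee base (net of costs): $954,800 − $73,000 = $881,800
First $48,500 at 40% = $19,400.00
Next $202,500 at 35.5% = $71,887.50
Next $164,000 at 28% = $45,920.00
Next $90,500 at 22% = $19,910.00
Remaining $376,300 at 18% = $67,734.00
Fee: $19,400.00 + $71,887.50 + $45,920.00 + $19,910.00 + $67,734.00 = $224,851.50
$224,851.50 exceeds the $180,100 cap, so the fee is capped at $180,100.00.
Referral share: 32% of $180,100.00 = $57,632.00; lead counsel retains $180,100.00 − $57,632.00 = $122,468.00.

$122,468.00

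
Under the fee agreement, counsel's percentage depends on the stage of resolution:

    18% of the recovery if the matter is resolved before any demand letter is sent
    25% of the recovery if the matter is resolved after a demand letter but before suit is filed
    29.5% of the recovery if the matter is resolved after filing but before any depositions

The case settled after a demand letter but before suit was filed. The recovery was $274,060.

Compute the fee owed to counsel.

$68,515.00

The matter settled after a demand letter but before suit was filed, so the 25% rate applies.
$274,060 × 25% = $68,515.00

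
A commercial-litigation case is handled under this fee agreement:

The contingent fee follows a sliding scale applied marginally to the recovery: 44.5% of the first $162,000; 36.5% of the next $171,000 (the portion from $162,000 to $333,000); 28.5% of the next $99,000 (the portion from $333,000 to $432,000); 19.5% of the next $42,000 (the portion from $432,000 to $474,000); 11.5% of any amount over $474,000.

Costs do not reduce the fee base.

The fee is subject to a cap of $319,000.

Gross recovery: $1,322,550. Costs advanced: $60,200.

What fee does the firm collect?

Fee base is the gross recovery, $1,322,550; costs are reimbursed separately.
First $162,000 at 44.5% = $72,090.00
Next $171,000 at 36.5% = $62,415.00
Next $99,000 at 28.5% = $28,215.00
Next $42,000 at 19.5% = $8,190.00
Remaining $848,550 at 11.5% = $97,583.25
Fee: $72,090.00 + $62,415.00 + $28,215.00 + $8,190.00 + $97,583.25 = $268,493.25
$268,493.25 is under the $319,000 cap.

$268,493.25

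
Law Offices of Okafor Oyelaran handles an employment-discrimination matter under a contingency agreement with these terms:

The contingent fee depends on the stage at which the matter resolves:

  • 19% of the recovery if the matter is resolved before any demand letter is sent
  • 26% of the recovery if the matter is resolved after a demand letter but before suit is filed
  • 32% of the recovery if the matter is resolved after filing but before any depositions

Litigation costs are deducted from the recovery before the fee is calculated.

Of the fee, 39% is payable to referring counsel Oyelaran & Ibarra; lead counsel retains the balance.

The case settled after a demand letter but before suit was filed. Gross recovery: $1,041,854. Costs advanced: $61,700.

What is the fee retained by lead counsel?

Fee base (net of costs): $1,041,854 − $61,700 = $980,154
The matter settled after a demand letter but before suit was filed, so the 26% rate applies.
$980,154 × 26% = $254,840.04
Referral share: 39% of $254,840.04 = $99,387.62; lead counsel retains $254,840.04 − $99,387.62 = $155,452.42.

$155,452.42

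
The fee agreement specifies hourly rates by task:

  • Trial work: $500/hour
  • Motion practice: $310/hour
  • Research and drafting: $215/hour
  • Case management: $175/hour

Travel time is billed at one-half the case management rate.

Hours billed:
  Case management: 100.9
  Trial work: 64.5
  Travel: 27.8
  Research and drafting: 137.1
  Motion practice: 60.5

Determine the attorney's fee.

$100,571.50

Trial work: 64.5 × $500 = $32,250.00
Motion practice: 60.5 × $310 = $18,755.00
Research and drafting: 137.1 × $215 = $29,476.50
Case management: 100.9 × $175 = $17,657.50
Subtotal: $32,250.00 + $18,755.00 + $29,476.50 + $17,657.50 = $98,139.00
Travel: 27.8 × ($175 ÷ 2) = 27.8 × $87.50 = $2,432.50
Total: $98,139.00 + $2,432.50 = $100,571.50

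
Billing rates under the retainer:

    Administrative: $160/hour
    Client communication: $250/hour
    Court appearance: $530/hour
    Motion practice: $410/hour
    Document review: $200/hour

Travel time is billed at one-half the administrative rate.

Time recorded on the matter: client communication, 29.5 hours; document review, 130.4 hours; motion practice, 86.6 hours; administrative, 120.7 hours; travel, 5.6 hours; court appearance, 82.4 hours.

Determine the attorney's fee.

Administrative: 120.7 × $160 = $19,312.00
Client communication: 29.5 × $250 = $7,375.00
Court appearance: 82.4 × $530 = $43,672.00
Motion practice: 86.6 × $410 = $35,506.00
Document review: 130.4 × $200 = $26,080.00
Subtotal: $19,312.00 + $7,375.00 + $43,672.00 + $35,506.00 + $26,080.00 = $131,945.00
Travel: 5.6 × ($160 ÷ 2) = 5.6 × $80.00 = $448.00
Total: $131,945.00 + $448.00 = $132,393.00

$132,393.00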